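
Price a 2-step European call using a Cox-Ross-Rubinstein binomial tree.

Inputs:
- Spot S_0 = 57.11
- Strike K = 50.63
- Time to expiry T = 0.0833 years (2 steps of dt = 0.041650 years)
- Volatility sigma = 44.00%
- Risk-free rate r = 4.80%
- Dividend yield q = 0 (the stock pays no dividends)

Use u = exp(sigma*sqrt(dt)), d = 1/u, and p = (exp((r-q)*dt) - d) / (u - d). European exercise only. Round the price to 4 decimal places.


dt = T/N = 0.041650
u = exp(sigma*sqrt(dt)) = 1.093952; d = 1/u = 0.914117
p = (exp((r-q)*dt) - d) / (u - d) = 0.488694
Discount per step: exp(-r*dt) = 0.998003
Stock lattice S(k, i) with i counting down-moves:
  k=0: S(0,0) = 57.1100
  k=1: S(1,0) = 62.4756; S(1,1) = 52.2052
  k=2: S(2,0) = 68.3453; S(2,1) = 57.1100; S(2,2) = 47.7217
Terminal payoffs V(N, i) = max(S_T - K, 0):
  V(2,0) = 17.715283; V(2,1) = 6.480000; V(2,2) = 0.000000
Backward induction: V(k, i) = exp(-r*dt) * [p * V(k+1, i) + (1-p) * V(k+1, i+1)].
  V(1,0) = exp(-r*dt) * [p*17.715283 + (1-p)*6.480000] = 11.946707
  V(1,1) = exp(-r*dt) * [p*6.480000 + (1-p)*0.000000] = 3.160412
  V(0,0) = exp(-r*dt) * [p*11.946707 + (1-p)*3.160412] = 7.439333

Answer: Price = V(0,0) = 7.4393


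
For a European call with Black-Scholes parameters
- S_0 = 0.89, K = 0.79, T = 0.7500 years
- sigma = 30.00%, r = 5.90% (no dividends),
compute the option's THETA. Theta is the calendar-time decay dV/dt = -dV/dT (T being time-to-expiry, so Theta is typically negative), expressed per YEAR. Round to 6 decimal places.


d1 = 0.7589789568; d2 = 0.4991713357
phi(d1) = 0.2991042627; exp(-qT) = 1.0000000000; exp(-rT) = 0.9567147489
Theta = -S*exp(-qT)*phi(d1)*sigma/(2*sqrt(T)) - r*K*exp(-rT)*N(d2) + q*S*exp(-qT)*N(d1)
N(d1) = 0.7760674276; N(d2) = 0.6911706569; sqrt(T) = 0.8660254038
Term 1 = -0.8900 * 1.0000000000 * 0.2991042627 * 0.3000 / (2 * 0.8660254038) = -0.0461076764
Term 2 = -0.0590 * 0.7900 * 0.9567147489 * 0.6911706569 = -0.0308210099
Term 3 = 0 (no dividend yield, q = 0)
Theta = -0.0461076764 + (-0.0308210099) + (0.0000000000) = -0.076929

Answer: Theta = -0.076929


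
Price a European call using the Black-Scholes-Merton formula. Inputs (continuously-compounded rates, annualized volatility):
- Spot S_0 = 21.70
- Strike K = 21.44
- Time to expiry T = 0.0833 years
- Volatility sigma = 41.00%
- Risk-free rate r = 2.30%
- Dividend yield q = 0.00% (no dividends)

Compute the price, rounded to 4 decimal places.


d1 = (ln(S/K) + (r - q + 0.5*sigma^2) * T) / (sigma * sqrt(T)) = 0.17722162
d2 = d1 - sigma * sqrt(T) = 0.05888849
exp(-rT) = 0.99808593; exp(-qT) = 1.00000000
C = S_0 * exp(-qT) * N(d1) - K * exp(-rT) * N(d2)
N(d1) = 0.57033284; N(d2) = 0.52347954
C = 21.7000 * 1.00000000 * 0.57033284 - 21.4400 * 0.99808593 * 0.52347954 = 1.1743

Answer: Price = 1.1743


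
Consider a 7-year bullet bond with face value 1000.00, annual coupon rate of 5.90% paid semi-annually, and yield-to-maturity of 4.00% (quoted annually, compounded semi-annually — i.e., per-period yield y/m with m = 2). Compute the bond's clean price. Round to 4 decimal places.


Coupon per period c = face * coupon_rate / m = 29.500000
Periods per year m = 2; per-period yield y/m = 0.020000
Number of cashflows N = 14
Cashflows (t years, CF_t, discount factor 1/(1+y/m)^(m*t), PV):
  t = 0.5000: CF_t = 29.500000, DF = 0.980392, PV = 28.921569
  t = 1.0000: CF_t = 29.500000, DF = 0.961169, PV = 28.354479
  t = 1.5000: CF_t = 29.500000, DF = 0.942322, PV = 27.798509
  t = 2.0000: CF_t = 29.500000, DF = 0.923845, PV = 27.253440
  t = 2.5000: CF_t = 29.500000, DF = 0.905731, PV = 26.719059
  t = 3.0000: CF_t = 29.500000, DF = 0.887971, PV = 26.195156
  t = 3.5000: CF_t = 29.500000, DF = 0.870560, PV = 25.681525
  t = 4.0000: CF_t = 29.500000, DF = 0.853490, PV = 25.177966
  t = 4.5000: CF_t = 29.500000, DF = 0.836755, PV = 24.684280
  t = 5.0000: CF_t = 29.500000, DF = 0.820348, PV = 24.200275
  t = 5.5000: CF_t = 29.500000, DF = 0.804263, PV = 23.725760
  t = 6.0000: CF_t = 29.500000, DF = 0.788493, PV = 23.260549
  t = 6.5000: CF_t = 29.500000, DF = 0.773033, PV = 22.804459
  t = 7.0000: CF_t = 1029.500000, DF = 0.757875, PV = 780.232338
Price P = sum_t PV_t = 1115.009363

Answer: Price = 1115.0094


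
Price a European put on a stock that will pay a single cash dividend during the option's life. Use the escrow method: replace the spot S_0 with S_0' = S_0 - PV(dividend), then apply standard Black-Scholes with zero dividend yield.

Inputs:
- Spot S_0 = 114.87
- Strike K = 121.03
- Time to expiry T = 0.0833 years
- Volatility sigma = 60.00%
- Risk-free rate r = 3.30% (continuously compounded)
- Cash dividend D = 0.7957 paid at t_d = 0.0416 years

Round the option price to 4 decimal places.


Answer: Price = 11.8358

Derivation:
PV(D) = D * exp(-r * t_d) = 0.7957 * 0.99862814 = 0.79460841
S_0' = S_0 - PV(D) = 114.8700 - 0.79460841 = 114.07539159
d1 = (ln(S_0'/K) + (r + sigma^2/2)*T) / (sigma*sqrt(T)) = -0.23927866
d2 = d1 - sigma*sqrt(T) = -0.41244909
exp(-rT) = 0.99725487
N(-d1) = 0.59455524; N(-d2) = 0.65999486
P = K * exp(-rT) * N(-d2) - S_0' * N(-d1) = 121.0300 * 0.99725487 * 0.65999486 - 114.07539159 * 0.59455524 = 11.8358


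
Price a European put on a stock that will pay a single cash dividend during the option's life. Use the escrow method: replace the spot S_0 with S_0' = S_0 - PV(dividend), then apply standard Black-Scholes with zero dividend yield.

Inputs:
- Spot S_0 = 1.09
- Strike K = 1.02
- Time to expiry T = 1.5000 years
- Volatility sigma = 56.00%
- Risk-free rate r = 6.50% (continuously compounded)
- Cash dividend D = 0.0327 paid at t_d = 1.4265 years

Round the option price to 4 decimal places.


Answer: Price = 0.2039

Derivation:
PV(D) = D * exp(-r * t_d) = 0.0327 * 0.91144639 = 0.02980430
S_0' = S_0 - PV(D) = 1.0900 - 0.02980430 = 1.06019570
d1 = (ln(S_0'/K) + (r + sigma^2/2)*T) / (sigma*sqrt(T)) = 0.54144059
d2 = d1 - sigma*sqrt(T) = -0.14441654
exp(-rT) = 0.90710234
N(-d1) = 0.29410197; N(-d2) = 0.55741422
P = K * exp(-rT) * N(-d2) - S_0' * N(-d1) = 1.0200 * 0.90710234 * 0.55741422 - 1.06019570 * 0.29410197 = 0.2039


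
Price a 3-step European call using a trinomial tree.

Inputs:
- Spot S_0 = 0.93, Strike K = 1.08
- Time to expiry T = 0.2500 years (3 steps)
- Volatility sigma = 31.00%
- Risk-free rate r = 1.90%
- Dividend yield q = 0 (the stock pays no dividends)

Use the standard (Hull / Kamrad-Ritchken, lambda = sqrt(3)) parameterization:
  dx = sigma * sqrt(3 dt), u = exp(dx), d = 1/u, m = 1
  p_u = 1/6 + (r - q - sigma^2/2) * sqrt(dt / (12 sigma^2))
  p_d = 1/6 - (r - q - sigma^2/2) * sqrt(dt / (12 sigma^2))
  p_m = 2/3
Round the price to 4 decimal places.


dt = T/N = 0.083333; dx = sigma*sqrt(3*dt) = 0.155000
u = exp(dx) = 1.167658; d = 1/u = 0.856415
p_u = 0.158858, p_m = 0.666667, p_d = 0.174476
Discount per step: exp(-r*dt) = 0.998418
Stock lattice S(k, j) with j the centered position index:
  k=0: S(0,+0) = 0.9300
  k=1: S(1,-1) = 0.7965; S(1,+0) = 0.9300; S(1,+1) = 1.0859
  k=2: S(2,-2) = 0.6821; S(2,-1) = 0.7965; S(2,+0) = 0.9300; S(2,+1) = 1.0859; S(2,+2) = 1.2680
  k=3: S(3,-3) = 0.5842; S(3,-2) = 0.6821; S(3,-1) = 0.7965; S(3,+0) = 0.9300; S(3,+1) = 1.0859; S(3,+2) = 1.2680; S(3,+3) = 1.4806
Terminal payoffs V(N, j) = max(S_T - K, 0):
  V(3,-3) = 0.000000; V(3,-2) = 0.000000; V(3,-1) = 0.000000; V(3,+0) = 0.000000; V(3,+1) = 0.005922; V(3,+2) = 0.187985; V(3,+3) = 0.400573
Backward induction: V(k, j) = exp(-r*dt) * [p_u * V(k+1, j+1) + p_m * V(k+1, j) + p_d * V(k+1, j-1)]
  V(2,-2) = exp(-r*dt) * [p_u*0.000000 + p_m*0.000000 + p_d*0.000000] = 0.000000
  V(2,-1) = exp(-r*dt) * [p_u*0.000000 + p_m*0.000000 + p_d*0.000000] = 0.000000
  V(2,+0) = exp(-r*dt) * [p_u*0.005922 + p_m*0.000000 + p_d*0.000000] = 0.000939
  V(2,+1) = exp(-r*dt) * [p_u*0.187985 + p_m*0.005922 + p_d*0.000000] = 0.033757
  V(2,+2) = exp(-r*dt) * [p_u*0.400573 + p_m*0.187985 + p_d*0.005922] = 0.189690
  V(1,-1) = exp(-r*dt) * [p_u*0.000939 + p_m*0.000000 + p_d*0.000000] = 0.000149
  V(1,+0) = exp(-r*dt) * [p_u*0.033757 + p_m*0.000939 + p_d*0.000000] = 0.005979
  V(1,+1) = exp(-r*dt) * [p_u*0.189690 + p_m*0.033757 + p_d*0.000939] = 0.052719
  V(0,+0) = exp(-r*dt) * [p_u*0.052719 + p_m*0.005979 + p_d*0.000149] = 0.012367

Answer: Price = V(0,0) = 0.0124


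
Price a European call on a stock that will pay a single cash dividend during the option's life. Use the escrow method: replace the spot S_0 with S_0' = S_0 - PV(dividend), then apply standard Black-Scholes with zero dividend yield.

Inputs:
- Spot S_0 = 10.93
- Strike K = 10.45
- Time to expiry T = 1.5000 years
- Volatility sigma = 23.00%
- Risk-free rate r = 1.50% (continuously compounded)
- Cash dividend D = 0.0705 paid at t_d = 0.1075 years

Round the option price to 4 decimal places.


PV(D) = D * exp(-r * t_d) = 0.0705 * 0.99838880 = 0.07038641
S_0' = S_0 - PV(D) = 10.9300 - 0.07038641 = 10.85961359
d1 = (ln(S_0'/K) + (r + sigma^2/2)*T) / (sigma*sqrt(T)) = 0.35721283
d2 = d1 - sigma*sqrt(T) = 0.07552151
exp(-rT) = 0.97775124
N(d1) = 0.63953376; N(d2) = 0.53010011
C = S_0' * N(d1) - K * exp(-rT) * N(d2) = 10.85961359 * 0.63953376 - 10.4500 * 0.97775124 * 0.53010011 = 1.5288

Answer: Price = 1.5288


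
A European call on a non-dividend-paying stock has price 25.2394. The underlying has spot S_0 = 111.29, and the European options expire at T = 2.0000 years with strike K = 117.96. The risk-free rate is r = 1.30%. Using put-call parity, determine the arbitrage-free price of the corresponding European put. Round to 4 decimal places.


Put-call parity: C - P = S_0 * exp(-qT) - K * exp(-rT).
S_0 * exp(-qT) = 111.2900 * 1.00000000 = 111.29000000
K * exp(-rT) = 117.9600 * 0.97433509 = 114.93256717
P = C - S*exp(-qT) + K*exp(-rT)
P = 25.2394 - 111.29000000 + 114.93256717 = 28.8820

Answer: Put price = 28.8820


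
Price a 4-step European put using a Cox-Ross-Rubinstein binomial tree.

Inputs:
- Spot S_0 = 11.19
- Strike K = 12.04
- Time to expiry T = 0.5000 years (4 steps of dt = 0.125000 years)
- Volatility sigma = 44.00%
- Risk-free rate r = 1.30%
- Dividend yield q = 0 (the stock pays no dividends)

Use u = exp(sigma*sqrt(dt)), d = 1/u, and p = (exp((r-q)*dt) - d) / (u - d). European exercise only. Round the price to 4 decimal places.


Answer: Price = V(0,0) = 1.8818

Derivation:
dt = T/N = 0.125000
u = exp(sigma*sqrt(dt)) = 1.168316; d = 1/u = 0.855933
p = (exp((r-q)*dt) - d) / (u - d) = 0.466394
Discount per step: exp(-r*dt) = 0.998376
Stock lattice S(k, i) with i counting down-moves:
  k=0: S(0,0) = 11.1900
  k=1: S(1,0) = 13.0735; S(1,1) = 9.5779
  k=2: S(2,0) = 15.2739; S(2,1) = 11.1900; S(2,2) = 8.1980
  k=3: S(3,0) = 17.8448; S(3,1) = 13.0735; S(3,2) = 9.5779; S(3,3) = 7.0170
  k=4: S(4,0) = 20.8483; S(4,1) = 15.2739; S(4,2) = 11.1900; S(4,3) = 8.1980; S(4,4) = 6.0060
Terminal payoffs V(N, i) = max(K - S_T, 0):
  V(4,0) = 0.000000; V(4,1) = 0.000000; V(4,2) = 0.850000; V(4,3) = 3.841973; V(4,4) = 6.033954
Backward induction: V(k, i) = exp(-r*dt) * [p * V(k+1, i) + (1-p) * V(k+1, i+1)].
  V(3,0) = exp(-r*dt) * [p*0.000000 + (1-p)*0.000000] = 0.000000
  V(3,1) = exp(-r*dt) * [p*0.000000 + (1-p)*0.850000] = 0.452829
  V(3,2) = exp(-r*dt) * [p*0.850000 + (1-p)*3.841973] = 2.442564
  V(3,3) = exp(-r*dt) * [p*3.841973 + (1-p)*6.033954] = 5.003491
  V(2,0) = exp(-r*dt) * [p*0.000000 + (1-p)*0.452829] = 0.241240
  V(2,1) = exp(-r*dt) * [p*0.452829 + (1-p)*2.442564] = 1.512105
  V(2,2) = exp(-r*dt) * [p*2.442564 + (1-p)*5.003491] = 3.802906
  V(1,0) = exp(-r*dt) * [p*0.241240 + (1-p)*1.512105] = 0.917889
  V(1,1) = exp(-r*dt) * [p*1.512105 + (1-p)*3.802906] = 2.730052
  V(0,0) = exp(-r*dt) * [p*0.917889 + (1-p)*2.730052] = 1.881810


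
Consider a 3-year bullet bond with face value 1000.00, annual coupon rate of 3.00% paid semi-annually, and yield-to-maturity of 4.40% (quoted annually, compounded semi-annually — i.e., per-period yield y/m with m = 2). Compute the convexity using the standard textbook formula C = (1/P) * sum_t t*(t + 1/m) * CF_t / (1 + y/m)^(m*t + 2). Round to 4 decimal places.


Answer: Convexity = 9.5573

Derivation:
Coupon per period c = face * coupon_rate / m = 15.000000
Periods per year m = 2; per-period yield y/m = 0.022000
Number of cashflows N = 6
Cashflows (t years, CF_t, discount factor 1/(1+y/m)^(m*t), PV):
  t = 0.5000: CF_t = 15.000000, DF = 0.978474, PV = 14.677104
  t = 1.0000: CF_t = 15.000000, DF = 0.957411, PV = 14.361158
  t = 1.5000: CF_t = 15.000000, DF = 0.936801, PV = 14.052014
  t = 2.0000: CF_t = 15.000000, DF = 0.916635, PV = 13.749524
  t = 2.5000: CF_t = 15.000000, DF = 0.896903, PV = 13.453546
  t = 3.0000: CF_t = 1015.000000, DF = 0.877596, PV = 890.759920
Price P = sum_t PV_t = 961.053266
Convexity numerator sum_t t*(t + 1/m) * CF_t / (1+y/m)^(m*t + 2):
  t = 0.5000: term = 7.026007
  t = 1.0000: term = 20.624287
  t = 1.5000: term = 40.360639
  t = 2.0000: term = 65.819699
  t = 2.5000: term = 96.604254
  t = 3.0000: term = 8954.640911
Convexity = (1/P) * sum = 9185.075796 / 961.053266 = 9.557301


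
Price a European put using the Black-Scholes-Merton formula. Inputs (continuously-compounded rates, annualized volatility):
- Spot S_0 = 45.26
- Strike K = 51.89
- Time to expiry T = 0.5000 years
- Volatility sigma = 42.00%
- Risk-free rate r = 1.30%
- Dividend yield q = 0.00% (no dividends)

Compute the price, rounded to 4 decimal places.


Answer: Price = 9.3968

Derivation:
d1 = (ln(S/K) + (r - q + 0.5*sigma^2) * T) / (sigma * sqrt(T)) = -0.28992204
d2 = d1 - sigma * sqrt(T) = -0.58690689
exp(-rT) = 0.99352108; exp(-qT) = 1.00000000
P = K * exp(-rT) * N(-d2) - S_0 * exp(-qT) * N(-d1)
N(-d1) = 0.61406206; N(-d2) = 0.72136688
P = 51.8900 * 0.99352108 * 0.72136688 - 45.2600 * 1.00000000 * 0.61406206 = 9.3968


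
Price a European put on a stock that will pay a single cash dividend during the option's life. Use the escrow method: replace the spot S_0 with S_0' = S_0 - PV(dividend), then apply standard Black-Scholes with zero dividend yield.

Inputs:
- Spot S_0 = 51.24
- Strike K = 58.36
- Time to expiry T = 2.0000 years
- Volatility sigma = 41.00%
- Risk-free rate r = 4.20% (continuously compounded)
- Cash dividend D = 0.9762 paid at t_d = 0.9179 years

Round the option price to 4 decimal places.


PV(D) = D * exp(-r * t_d) = 0.9762 * 0.96218186 = 0.93928193
S_0' = S_0 - PV(D) = 51.2400 - 0.93928193 = 50.30071807
d1 = (ln(S_0'/K) + (r + sigma^2/2)*T) / (sigma*sqrt(T)) = 0.17848174
d2 = d1 - sigma*sqrt(T) = -0.40134583
exp(-rT) = 0.91943126
N(-d1) = 0.42917233; N(-d2) = 0.65591724
P = K * exp(-rT) * N(-d2) - S_0' * N(-d1) = 58.3600 * 0.91943126 * 0.65591724 - 50.30071807 * 0.42917233 = 13.6075

Answer: Price = 13.6075


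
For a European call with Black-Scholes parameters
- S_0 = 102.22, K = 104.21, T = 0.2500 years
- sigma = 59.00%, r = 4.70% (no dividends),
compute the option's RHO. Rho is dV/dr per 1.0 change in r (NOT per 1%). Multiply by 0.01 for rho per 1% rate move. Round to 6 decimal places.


Answer: Rho = 11.105567

Derivation:
d1 = 0.1219720655; d2 = -0.1730279345
phi(d1) = 0.3959857213; exp(-qT) = 1.0000000000; exp(-rT) = 0.9883187617
N(d2) = 0.4313147351
Rho = K*T*exp(-rT)*N(d2) = 104.2100 * 0.2500 * 0.9883187617 * 0.4313147351 = 11.105567


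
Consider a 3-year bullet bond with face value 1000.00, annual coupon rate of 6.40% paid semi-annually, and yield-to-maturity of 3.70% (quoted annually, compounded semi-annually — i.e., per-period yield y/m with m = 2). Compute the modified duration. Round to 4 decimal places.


Coupon per period c = face * coupon_rate / m = 32.000000
Periods per year m = 2; per-period yield y/m = 0.018500
Number of cashflows N = 6
Cashflows (t years, CF_t, discount factor 1/(1+y/m)^(m*t), PV):
  t = 0.5000: CF_t = 32.000000, DF = 0.981836, PV = 31.418753
  t = 1.0000: CF_t = 32.000000, DF = 0.964002, PV = 30.848064
  t = 1.5000: CF_t = 32.000000, DF = 0.946492, PV = 30.287741
  t = 2.0000: CF_t = 32.000000, DF = 0.929300, PV = 29.737595
  t = 2.5000: CF_t = 32.000000, DF = 0.912420, PV = 29.197442
  t = 3.0000: CF_t = 1032.000000, DF = 0.895847, PV = 924.514011
Price P = sum_t PV_t = 1076.003606
First compute Macaulay numerator sum_t t * PV_t:
  t * PV_t at t = 0.5000: 15.709377
  t * PV_t at t = 1.0000: 30.848064
  t * PV_t at t = 1.5000: 45.431611
  t * PV_t at t = 2.0000: 59.475190
  t * PV_t at t = 2.5000: 72.993606
  t * PV_t at t = 3.0000: 2773.542033
Macaulay duration D = 2997.999881 / 1076.003606 = 2.786236
Modified duration = D / (1 + y/m) = 2.786236 / (1 + 0.018500) = 2.735627

Answer: Modified duration = 2.7356


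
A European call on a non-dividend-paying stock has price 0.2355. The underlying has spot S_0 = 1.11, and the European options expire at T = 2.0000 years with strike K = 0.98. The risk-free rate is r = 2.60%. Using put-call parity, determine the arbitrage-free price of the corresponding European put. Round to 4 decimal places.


Answer: Put price = 0.0558

Derivation:
Put-call parity: C - P = S_0 * exp(-qT) - K * exp(-rT).
S_0 * exp(-qT) = 1.1100 * 1.00000000 = 1.11000000
K * exp(-rT) = 0.9800 * 0.94932887 = 0.93034229
P = C - S*exp(-qT) + K*exp(-rT)
P = 0.2355 - 1.11000000 + 0.93034229 = 0.0558


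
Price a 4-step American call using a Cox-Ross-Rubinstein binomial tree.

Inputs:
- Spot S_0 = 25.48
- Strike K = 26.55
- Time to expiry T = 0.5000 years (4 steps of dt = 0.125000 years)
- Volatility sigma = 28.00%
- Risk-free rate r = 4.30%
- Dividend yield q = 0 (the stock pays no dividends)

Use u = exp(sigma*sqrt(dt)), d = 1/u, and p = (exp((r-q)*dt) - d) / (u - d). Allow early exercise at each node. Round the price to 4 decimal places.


Answer: Price = V(0,0) = 1.8195

Derivation:
dt = T/N = 0.125000
u = exp(sigma*sqrt(dt)) = 1.104061; d = 1/u = 0.905747
p = (exp((r-q)*dt) - d) / (u - d) = 0.502448
Discount per step: exp(-r*dt) = 0.994639
Stock lattice S(k, i) with i counting down-moves:
  k=0: S(0,0) = 25.4800
  k=1: S(1,0) = 28.1315; S(1,1) = 23.0784
  k=2: S(2,0) = 31.0588; S(2,1) = 25.4800; S(2,2) = 20.9032
  k=3: S(3,0) = 34.2909; S(3,1) = 28.1315; S(3,2) = 23.0784; S(3,3) = 18.9330
  k=4: S(4,0) = 37.8592; S(4,1) = 31.0588; S(4,2) = 25.4800; S(4,3) = 20.9032; S(4,4) = 17.1486
Terminal payoffs V(N, i) = max(S_T - K, 0):
  V(4,0) = 11.309185; V(4,1) = 4.508848; V(4,2) = 0.000000; V(4,3) = 0.000000; V(4,4) = 0.000000
Backward induction: V(k, i) = exp(-r*dt) * [p * V(k+1, i) + (1-p) * V(k+1, i+1)]; then take max(V_cont, immediate exercise) for American.
  V(3,0) = exp(-r*dt) * [p*11.309185 + (1-p)*4.508848] = 7.883178; exercise = 7.740854; V(3,0) = max -> 7.883178
  V(3,1) = exp(-r*dt) * [p*4.508848 + (1-p)*0.000000] = 2.253317; exercise = 1.581467; V(3,1) = max -> 2.253317
  V(3,2) = exp(-r*dt) * [p*0.000000 + (1-p)*0.000000] = 0.000000; exercise = 0.000000; V(3,2) = max -> 0.000000
  V(3,3) = exp(-r*dt) * [p*0.000000 + (1-p)*0.000000] = 0.000000; exercise = 0.000000; V(3,3) = max -> 0.000000
  V(2,0) = exp(-r*dt) * [p*7.883178 + (1-p)*2.253317] = 5.054787; exercise = 4.508848; V(2,0) = max -> 5.054787
  V(2,1) = exp(-r*dt) * [p*2.253317 + (1-p)*0.000000] = 1.126106; exercise = 0.000000; V(2,1) = max -> 1.126106
  V(2,2) = exp(-r*dt) * [p*0.000000 + (1-p)*0.000000] = 0.000000; exercise = 0.000000; V(2,2) = max -> 0.000000
  V(1,0) = exp(-r*dt) * [p*5.054787 + (1-p)*1.126106] = 3.083445; exercise = 1.581467; V(1,0) = max -> 3.083445
  V(1,1) = exp(-r*dt) * [p*1.126106 + (1-p)*0.000000] = 0.562776; exercise = 0.000000; V(1,1) = max -> 0.562776
  V(0,0) = exp(-r*dt) * [p*3.083445 + (1-p)*0.562776] = 1.819475; exercise = 0.000000; V(0,0) = max -> 1.819475


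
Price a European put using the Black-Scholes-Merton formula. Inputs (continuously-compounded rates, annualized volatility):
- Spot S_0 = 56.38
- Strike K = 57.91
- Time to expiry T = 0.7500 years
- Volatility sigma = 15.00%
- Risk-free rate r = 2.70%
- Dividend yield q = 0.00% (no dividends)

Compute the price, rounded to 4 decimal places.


Answer: Price = 3.1176

Derivation:
d1 = (ln(S/K) + (r - q + 0.5*sigma^2) * T) / (sigma * sqrt(T)) = 0.01471785
d2 = d1 - sigma * sqrt(T) = -0.11518596
exp(-rT) = 0.97995365; exp(-qT) = 1.00000000
P = K * exp(-rT) * N(-d2) - S_0 * exp(-qT) * N(-d1)
N(-d1) = 0.49412864; N(-d2) = 0.54585114
P = 57.9100 * 0.97995365 * 0.54585114 - 56.3800 * 1.00000000 * 0.49412864 = 3.1176


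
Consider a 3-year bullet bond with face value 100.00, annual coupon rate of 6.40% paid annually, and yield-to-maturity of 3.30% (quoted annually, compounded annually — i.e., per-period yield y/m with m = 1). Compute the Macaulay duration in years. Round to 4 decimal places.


Answer: Macaulay duration = 2.8309 years

Derivation:
Coupon per period c = face * coupon_rate / m = 6.400000
Periods per year m = 1; per-period yield y/m = 0.033000
Number of cashflows N = 3
Cashflows (t years, CF_t, discount factor 1/(1+y/m)^(m*t), PV):
  t = 1.0000: CF_t = 6.400000, DF = 0.968054, PV = 6.195547
  t = 2.0000: CF_t = 6.400000, DF = 0.937129, PV = 5.997625
  t = 3.0000: CF_t = 106.400000, DF = 0.907192, PV = 96.525190
Price P = sum_t PV_t = 108.718362
Macaulay numerator sum_t t * PV_t:
  t * PV_t at t = 1.0000: 6.195547
  t * PV_t at t = 2.0000: 11.995251
  t * PV_t at t = 3.0000: 289.575569
Macaulay duration D = (sum_t t * PV_t) / P = 307.766366 / 108.718362 = 2.830859


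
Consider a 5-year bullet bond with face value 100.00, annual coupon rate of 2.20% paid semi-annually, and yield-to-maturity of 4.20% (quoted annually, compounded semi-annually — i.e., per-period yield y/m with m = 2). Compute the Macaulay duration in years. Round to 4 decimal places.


Coupon per period c = face * coupon_rate / m = 1.100000
Periods per year m = 2; per-period yield y/m = 0.021000
Number of cashflows N = 10
Cashflows (t years, CF_t, discount factor 1/(1+y/m)^(m*t), PV):
  t = 0.5000: CF_t = 1.100000, DF = 0.979432, PV = 1.077375
  t = 1.0000: CF_t = 1.100000, DF = 0.959287, PV = 1.055216
  t = 1.5000: CF_t = 1.100000, DF = 0.939556, PV = 1.033512
  t = 2.0000: CF_t = 1.100000, DF = 0.920231, PV = 1.012255
  t = 2.5000: CF_t = 1.100000, DF = 0.901304, PV = 0.991434
  t = 3.0000: CF_t = 1.100000, DF = 0.882766, PV = 0.971042
  t = 3.5000: CF_t = 1.100000, DF = 0.864609, PV = 0.951070
  t = 4.0000: CF_t = 1.100000, DF = 0.846826, PV = 0.931508
  t = 4.5000: CF_t = 1.100000, DF = 0.829408, PV = 0.912349
  t = 5.0000: CF_t = 101.100000, DF = 0.812349, PV = 82.128470
Price P = sum_t PV_t = 91.064232
Macaulay numerator sum_t t * PV_t:
  t * PV_t at t = 0.5000: 0.538688
  t * PV_t at t = 1.0000: 1.055216
  t * PV_t at t = 1.5000: 1.550268
  t * PV_t at t = 2.0000: 2.024509
  t * PV_t at t = 2.5000: 2.478586
  t * PV_t at t = 3.0000: 2.913127
  t * PV_t at t = 3.5000: 3.328745
  t * PV_t at t = 4.0000: 3.726033
  t * PV_t at t = 4.5000: 4.105571
  t * PV_t at t = 5.0000: 410.642352
Macaulay duration D = (sum_t t * PV_t) / P = 432.363095 / 91.064232 = 4.747892

Answer: Macaulay duration = 4.7479 years


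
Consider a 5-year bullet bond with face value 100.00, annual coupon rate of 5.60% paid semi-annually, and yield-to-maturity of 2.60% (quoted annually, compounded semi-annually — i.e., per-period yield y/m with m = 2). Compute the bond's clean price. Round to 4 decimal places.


Coupon per period c = face * coupon_rate / m = 2.800000
Periods per year m = 2; per-period yield y/m = 0.013000
Number of cashflows N = 10
Cashflows (t years, CF_t, discount factor 1/(1+y/m)^(m*t), PV):
  t = 0.5000: CF_t = 2.800000, DF = 0.987167, PV = 2.764067
  t = 1.0000: CF_t = 2.800000, DF = 0.974498, PV = 2.728595
  t = 1.5000: CF_t = 2.800000, DF = 0.961992, PV = 2.693579
  t = 2.0000: CF_t = 2.800000, DF = 0.949647, PV = 2.659012
  t = 2.5000: CF_t = 2.800000, DF = 0.937460, PV = 2.624888
  t = 3.0000: CF_t = 2.800000, DF = 0.925429, PV = 2.591203
  t = 3.5000: CF_t = 2.800000, DF = 0.913553, PV = 2.557949
  t = 4.0000: CF_t = 2.800000, DF = 0.901829, PV = 2.525123
  t = 4.5000: CF_t = 2.800000, DF = 0.890256, PV = 2.492717
  t = 5.0000: CF_t = 102.800000, DF = 0.878831, PV = 90.343864
Price P = sum_t PV_t = 113.980997

Answer: Price = 113.9810


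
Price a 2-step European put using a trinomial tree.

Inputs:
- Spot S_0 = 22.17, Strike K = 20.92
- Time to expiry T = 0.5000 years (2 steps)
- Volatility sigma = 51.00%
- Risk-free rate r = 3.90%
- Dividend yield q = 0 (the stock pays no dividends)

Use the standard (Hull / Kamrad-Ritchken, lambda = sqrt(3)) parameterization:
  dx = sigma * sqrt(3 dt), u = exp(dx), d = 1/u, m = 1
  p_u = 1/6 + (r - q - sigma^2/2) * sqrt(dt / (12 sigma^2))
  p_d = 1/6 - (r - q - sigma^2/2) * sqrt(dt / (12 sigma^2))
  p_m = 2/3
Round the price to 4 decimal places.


Answer: Price = V(0,0) = 2.1041

Derivation:
dt = T/N = 0.250000; dx = sigma*sqrt(3*dt) = 0.441673
u = exp(dx) = 1.555307; d = 1/u = 0.642960
p_u = 0.140898, p_m = 0.666667, p_d = 0.192435
Discount per step: exp(-r*dt) = 0.990297
Stock lattice S(k, j) with j the centered position index:
  k=0: S(0,+0) = 22.1700
  k=1: S(1,-1) = 14.2544; S(1,+0) = 22.1700; S(1,+1) = 34.4812
  k=2: S(2,-2) = 9.1650; S(2,-1) = 14.2544; S(2,+0) = 22.1700; S(2,+1) = 34.4812; S(2,+2) = 53.6288
Terminal payoffs V(N, j) = max(K - S_T, 0):
  V(2,-2) = 11.754980; V(2,-1) = 6.665580; V(2,+0) = 0.000000; V(2,+1) = 0.000000; V(2,+2) = 0.000000
Backward induction: V(k, j) = exp(-r*dt) * [p_u * V(k+1, j+1) + p_m * V(k+1, j) + p_d * V(k+1, j-1)]
  V(1,-1) = exp(-r*dt) * [p_u*0.000000 + p_m*6.665580 + p_d*11.754980] = 6.640727
  V(1,+0) = exp(-r*dt) * [p_u*0.000000 + p_m*0.000000 + p_d*6.665580] = 1.270246
  V(1,+1) = exp(-r*dt) * [p_u*0.000000 + p_m*0.000000 + p_d*0.000000] = 0.000000
  V(0,+0) = exp(-r*dt) * [p_u*0.000000 + p_m*1.270246 + p_d*6.640727] = 2.104125


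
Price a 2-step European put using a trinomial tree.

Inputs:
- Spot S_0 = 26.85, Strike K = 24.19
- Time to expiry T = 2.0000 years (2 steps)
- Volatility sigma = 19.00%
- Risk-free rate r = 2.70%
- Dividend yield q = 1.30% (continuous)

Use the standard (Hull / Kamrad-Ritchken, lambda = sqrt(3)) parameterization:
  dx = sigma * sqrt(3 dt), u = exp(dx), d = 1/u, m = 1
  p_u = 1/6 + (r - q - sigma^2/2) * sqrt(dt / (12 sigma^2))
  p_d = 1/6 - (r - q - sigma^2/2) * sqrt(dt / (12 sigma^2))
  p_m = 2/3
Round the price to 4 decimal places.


dt = T/N = 1.000000; dx = sigma*sqrt(3*dt) = 0.329090
u = exp(dx) = 1.389702; d = 1/u = 0.719579
p_u = 0.160513, p_m = 0.666667, p_d = 0.172820
Discount per step: exp(-r*dt) = 0.973361
Stock lattice S(k, j) with j the centered position index:
  k=0: S(0,+0) = 26.8500
  k=1: S(1,-1) = 19.3207; S(1,+0) = 26.8500; S(1,+1) = 37.3135
  k=2: S(2,-2) = 13.9027; S(2,-1) = 19.3207; S(2,+0) = 26.8500; S(2,+1) = 37.3135; S(2,+2) = 51.8547
Terminal payoffs V(N, j) = max(K - S_T, 0):
  V(2,-2) = 10.287252; V(2,-1) = 4.869317; V(2,+0) = 0.000000; V(2,+1) = 0.000000; V(2,+2) = 0.000000
Backward induction: V(k, j) = exp(-r*dt) * [p_u * V(k+1, j+1) + p_m * V(k+1, j) + p_d * V(k+1, j-1)]
  V(1,-1) = exp(-r*dt) * [p_u*0.000000 + p_m*4.869317 + p_d*10.287252] = 4.890220
  V(1,+0) = exp(-r*dt) * [p_u*0.000000 + p_m*0.000000 + p_d*4.869317] = 0.819099
  V(1,+1) = exp(-r*dt) * [p_u*0.000000 + p_m*0.000000 + p_d*0.000000] = 0.000000
  V(0,+0) = exp(-r*dt) * [p_u*0.000000 + p_m*0.819099 + p_d*4.890220] = 1.354134

Answer: Price = V(0,0) = 1.3541


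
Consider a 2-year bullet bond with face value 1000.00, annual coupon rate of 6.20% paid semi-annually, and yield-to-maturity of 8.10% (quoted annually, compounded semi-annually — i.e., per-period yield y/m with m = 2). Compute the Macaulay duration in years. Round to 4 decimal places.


Coupon per period c = face * coupon_rate / m = 31.000000
Periods per year m = 2; per-period yield y/m = 0.040500
Number of cashflows N = 4
Cashflows (t years, CF_t, discount factor 1/(1+y/m)^(m*t), PV):
  t = 0.5000: CF_t = 31.000000, DF = 0.961076, PV = 29.793369
  t = 1.0000: CF_t = 31.000000, DF = 0.923668, PV = 28.633704
  t = 1.5000: CF_t = 31.000000, DF = 0.887715, PV = 27.519177
  t = 2.0000: CF_t = 1031.000000, DF = 0.853162, PV = 879.610342
Price P = sum_t PV_t = 965.556591
Macaulay numerator sum_t t * PV_t:
  t * PV_t at t = 0.5000: 14.896684
  t * PV_t at t = 1.0000: 28.633704
  t * PV_t at t = 1.5000: 41.278765
  t * PV_t at t = 2.0000: 1759.220685
Macaulay duration D = (sum_t t * PV_t) / P = 1844.029838 / 965.556591 = 1.909810

Answer: Macaulay duration = 1.9098 years


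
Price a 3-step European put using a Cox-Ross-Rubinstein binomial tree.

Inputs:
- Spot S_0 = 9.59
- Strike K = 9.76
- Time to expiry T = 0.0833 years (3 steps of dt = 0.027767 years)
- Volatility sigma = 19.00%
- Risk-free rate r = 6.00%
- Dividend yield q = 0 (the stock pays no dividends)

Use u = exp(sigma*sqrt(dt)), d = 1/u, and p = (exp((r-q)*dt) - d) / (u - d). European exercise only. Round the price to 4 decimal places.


dt = T/N = 0.027767
u = exp(sigma*sqrt(dt)) = 1.032167; d = 1/u = 0.968836
p = (exp((r-q)*dt) - d) / (u - d) = 0.518414
Discount per step: exp(-r*dt) = 0.998335
Stock lattice S(k, i) with i counting down-moves:
  k=0: S(0,0) = 9.5900
  k=1: S(1,0) = 9.8985; S(1,1) = 9.2911
  k=2: S(2,0) = 10.2169; S(2,1) = 9.5900; S(2,2) = 9.0016
  k=3: S(3,0) = 10.5455; S(3,1) = 9.8985; S(3,2) = 9.2911; S(3,3) = 8.7211
Terminal payoffs V(N, i) = max(K - S_T, 0):
  V(3,0) = 0.000000; V(3,1) = 0.000000; V(3,2) = 0.468867; V(3,3) = 1.038948
Backward induction: V(k, i) = exp(-r*dt) * [p * V(k+1, i) + (1-p) * V(k+1, i+1)].
  V(2,0) = exp(-r*dt) * [p*0.000000 + (1-p)*0.000000] = 0.000000
  V(2,1) = exp(-r*dt) * [p*0.000000 + (1-p)*0.468867] = 0.225424
  V(2,2) = exp(-r*dt) * [p*0.468867 + (1-p)*1.038948] = 0.742172
  V(1,0) = exp(-r*dt) * [p*0.000000 + (1-p)*0.225424] = 0.108380
  V(1,1) = exp(-r*dt) * [p*0.225424 + (1-p)*0.742172] = 0.473493
  V(0,0) = exp(-r*dt) * [p*0.108380 + (1-p)*0.473493] = 0.283741

Answer: Price = V(0,0) = 0.2837


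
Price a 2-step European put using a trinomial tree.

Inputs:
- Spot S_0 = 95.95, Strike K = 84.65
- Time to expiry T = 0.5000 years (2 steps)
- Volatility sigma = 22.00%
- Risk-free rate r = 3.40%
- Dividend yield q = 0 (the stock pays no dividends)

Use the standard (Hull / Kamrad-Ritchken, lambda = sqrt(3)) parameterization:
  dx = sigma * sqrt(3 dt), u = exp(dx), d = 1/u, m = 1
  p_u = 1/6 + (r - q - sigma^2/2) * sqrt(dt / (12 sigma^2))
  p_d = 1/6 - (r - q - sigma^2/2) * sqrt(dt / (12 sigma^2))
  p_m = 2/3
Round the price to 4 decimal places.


dt = T/N = 0.250000; dx = sigma*sqrt(3*dt) = 0.190526
u = exp(dx) = 1.209885; d = 1/u = 0.826525
p_u = 0.173096, p_m = 0.666667, p_d = 0.160237
Discount per step: exp(-r*dt) = 0.991536
Stock lattice S(k, j) with j the centered position index:
  k=0: S(0,+0) = 95.9500
  k=1: S(1,-1) = 79.3050; S(1,+0) = 95.9500; S(1,+1) = 116.0885
  k=2: S(2,-2) = 65.5476; S(2,-1) = 79.3050; S(2,+0) = 95.9500; S(2,+1) = 116.0885; S(2,+2) = 140.4538
Terminal payoffs V(N, j) = max(K - S_T, 0):
  V(2,-2) = 19.102436; V(2,-1) = 5.344964; V(2,+0) = 0.000000; V(2,+1) = 0.000000; V(2,+2) = 0.000000
Backward induction: V(k, j) = exp(-r*dt) * [p_u * V(k+1, j+1) + p_m * V(k+1, j) + p_d * V(k+1, j-1)]
  V(1,-1) = exp(-r*dt) * [p_u*0.000000 + p_m*5.344964 + p_d*19.102436] = 6.568161
  V(1,+0) = exp(-r*dt) * [p_u*0.000000 + p_m*0.000000 + p_d*5.344964] = 0.849212
  V(1,+1) = exp(-r*dt) * [p_u*0.000000 + p_m*0.000000 + p_d*0.000000] = 0.000000
  V(0,+0) = exp(-r*dt) * [p_u*0.000000 + p_m*0.849212 + p_d*6.568161] = 1.604905

Answer: Price = V(0,0) = 1.6049


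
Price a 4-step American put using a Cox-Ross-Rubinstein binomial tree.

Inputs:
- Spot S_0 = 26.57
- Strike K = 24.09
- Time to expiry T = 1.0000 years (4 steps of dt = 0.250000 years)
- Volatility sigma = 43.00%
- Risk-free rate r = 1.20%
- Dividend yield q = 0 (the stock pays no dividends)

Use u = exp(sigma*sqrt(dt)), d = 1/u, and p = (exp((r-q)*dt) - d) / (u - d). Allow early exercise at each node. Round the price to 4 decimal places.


dt = T/N = 0.250000
u = exp(sigma*sqrt(dt)) = 1.239862; d = 1/u = 0.806541
p = (exp((r-q)*dt) - d) / (u - d) = 0.453390
Discount per step: exp(-r*dt) = 0.997004
Stock lattice S(k, i) with i counting down-moves:
  k=0: S(0,0) = 26.5700
  k=1: S(1,0) = 32.9431; S(1,1) = 21.4298
  k=2: S(2,0) = 40.8449; S(2,1) = 26.5700; S(2,2) = 17.2840
  k=3: S(3,0) = 50.6421; S(3,1) = 32.9431; S(3,2) = 21.4298; S(3,3) = 13.9403
  k=4: S(4,0) = 62.7892; S(4,1) = 40.8449; S(4,2) = 26.5700; S(4,3) = 17.2840; S(4,4) = 11.2434
Terminal payoffs V(N, i) = max(K - S_T, 0):
  V(4,0) = 0.000000; V(4,1) = 0.000000; V(4,2) = 0.000000; V(4,3) = 6.805973; V(4,4) = 12.846583
Backward induction: V(k, i) = exp(-r*dt) * [p * V(k+1, i) + (1-p) * V(k+1, i+1)]; then take max(V_cont, immediate exercise) for American.
  V(3,0) = exp(-r*dt) * [p*0.000000 + (1-p)*0.000000] = 0.000000; exercise = 0.000000; V(3,0) = max -> 0.000000
  V(3,1) = exp(-r*dt) * [p*0.000000 + (1-p)*0.000000] = 0.000000; exercise = 0.000000; V(3,1) = max -> 0.000000
  V(3,2) = exp(-r*dt) * [p*0.000000 + (1-p)*6.805973] = 3.709071; exercise = 2.660194; V(3,2) = max -> 3.709071
  V(3,3) = exp(-r*dt) * [p*6.805973 + (1-p)*12.846583] = 10.077555; exercise = 10.149716; V(3,3) = max -> 10.149716
  V(2,0) = exp(-r*dt) * [p*0.000000 + (1-p)*0.000000] = 0.000000; exercise = 0.000000; V(2,0) = max -> 0.000000
  V(2,1) = exp(-r*dt) * [p*0.000000 + (1-p)*3.709071] = 2.021343; exercise = 0.000000; V(2,1) = max -> 2.021343
  V(2,2) = exp(-r*dt) * [p*3.709071 + (1-p)*10.149716] = 7.207937; exercise = 6.805973; V(2,2) = max -> 7.207937
  V(1,0) = exp(-r*dt) * [p*0.000000 + (1-p)*2.021343] = 1.101577; exercise = 0.000000; V(1,0) = max -> 1.101577
  V(1,1) = exp(-r*dt) * [p*2.021343 + (1-p)*7.207937] = 4.841841; exercise = 2.660194; V(1,1) = max -> 4.841841
  V(0,0) = exp(-r*dt) * [p*1.101577 + (1-p)*4.841841] = 3.136620; exercise = 0.000000; V(0,0) = max -> 3.136620

Answer: Price = V(0,0) = 3.1366


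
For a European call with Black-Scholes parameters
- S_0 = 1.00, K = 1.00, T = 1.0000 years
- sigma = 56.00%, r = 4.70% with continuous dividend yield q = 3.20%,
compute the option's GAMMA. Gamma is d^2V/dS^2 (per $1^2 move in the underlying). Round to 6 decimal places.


d1 = 0.3067857143; d2 = -0.2532142857
phi(d1) = 0.3806034458; exp(-qT) = 0.9685065821; exp(-rT) = 0.9540873976
Gamma = exp(-qT) * phi(d1) / (S * sigma * sqrt(T)) = 0.9685065821 * 0.3806034458 / (1.0000 * 0.5600 * 1.0000000000) = 0.658245

Answer: Gamma = 0.658245


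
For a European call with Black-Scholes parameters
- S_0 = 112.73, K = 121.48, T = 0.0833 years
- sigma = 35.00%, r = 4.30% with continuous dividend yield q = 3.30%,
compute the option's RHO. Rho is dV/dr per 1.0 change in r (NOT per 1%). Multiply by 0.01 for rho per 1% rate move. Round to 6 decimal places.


d1 = -0.6812670892; d2 = -0.7822831771
phi(d1) = 0.3163199883; exp(-qT) = 0.9972548748; exp(-rT) = 0.9964245074
N(d2) = 0.2170240856
Rho = K*T*exp(-rT)*N(d2) = 121.4800 * 0.0833 * 0.9964245074 * 0.2170240856 = 2.188276

Answer: Rho = 2.188276


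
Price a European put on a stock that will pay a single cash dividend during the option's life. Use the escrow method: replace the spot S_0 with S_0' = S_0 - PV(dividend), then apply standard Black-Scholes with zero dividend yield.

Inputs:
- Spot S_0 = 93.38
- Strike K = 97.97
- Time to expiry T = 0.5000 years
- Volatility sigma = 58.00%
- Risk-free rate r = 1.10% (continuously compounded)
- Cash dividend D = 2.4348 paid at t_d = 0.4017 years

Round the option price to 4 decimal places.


PV(D) = D * exp(-r * t_d) = 2.4348 * 0.99559105 = 2.42406508
S_0' = S_0 - PV(D) = 93.3800 - 2.42406508 = 90.95593492
d1 = (ln(S_0'/K) + (r + sigma^2/2)*T) / (sigma*sqrt(T)) = 0.03733974
d2 = d1 - sigma*sqrt(T) = -0.37278219
exp(-rT) = 0.99451510
N(-d1) = 0.48510706; N(-d2) = 0.64534472
P = K * exp(-rT) * N(-d2) - S_0' * N(-d1) = 97.9700 * 0.99451510 * 0.64534472 - 90.95593492 * 0.48510706 = 18.7543

Answer: Price = 18.7543


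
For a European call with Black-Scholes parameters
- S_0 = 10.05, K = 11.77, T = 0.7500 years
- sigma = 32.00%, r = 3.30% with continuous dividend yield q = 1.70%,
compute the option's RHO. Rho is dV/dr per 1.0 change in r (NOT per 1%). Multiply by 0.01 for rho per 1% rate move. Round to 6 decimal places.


Answer: Rho = 2.178073

Derivation:
d1 = -0.3882005305; d2 = -0.6653286597
phi(d1) = 0.3699866485; exp(-qT) = 0.9873309369; exp(-rT) = 0.9755537700
N(d2) = 0.2529201518
Rho = K*T*exp(-rT)*N(d2) = 11.7700 * 0.7500 * 0.9755537700 * 0.2529201518 = 2.178073


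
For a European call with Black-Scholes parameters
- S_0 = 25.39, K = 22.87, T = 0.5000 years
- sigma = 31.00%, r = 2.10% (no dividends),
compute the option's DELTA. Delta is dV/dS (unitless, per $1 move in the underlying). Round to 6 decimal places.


Answer: Delta = 0.737078

Derivation:
d1 = 0.6343632289; d2 = 0.4151601268
phi(d1) = 0.3262318721; exp(-qT) = 1.0000000000; exp(-rT) = 0.9895549326
N(d1) = 0.7370780994
Delta = exp(-qT) * N(d1) = 1.0000000000 * 0.7370780994 = 0.737078


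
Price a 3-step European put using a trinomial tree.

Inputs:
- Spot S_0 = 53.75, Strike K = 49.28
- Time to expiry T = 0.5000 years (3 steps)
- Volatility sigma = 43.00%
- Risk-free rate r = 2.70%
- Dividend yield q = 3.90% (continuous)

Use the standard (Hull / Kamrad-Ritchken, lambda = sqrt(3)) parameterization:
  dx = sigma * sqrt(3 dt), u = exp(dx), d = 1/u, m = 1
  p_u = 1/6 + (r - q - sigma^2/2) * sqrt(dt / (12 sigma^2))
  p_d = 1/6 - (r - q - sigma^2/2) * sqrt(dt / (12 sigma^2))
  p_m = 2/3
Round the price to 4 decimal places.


dt = T/N = 0.166667; dx = sigma*sqrt(3*dt) = 0.304056
u = exp(dx) = 1.355345; d = 1/u = 0.737820
p_u = 0.138040, p_m = 0.666667, p_d = 0.195294
Discount per step: exp(-r*dt) = 0.995510
Stock lattice S(k, j) with j the centered position index:
  k=0: S(0,+0) = 53.7500
  k=1: S(1,-1) = 39.6578; S(1,+0) = 53.7500; S(1,+1) = 72.8498
  k=2: S(2,-2) = 29.2603; S(2,-1) = 39.6578; S(2,+0) = 53.7500; S(2,+1) = 72.8498; S(2,+2) = 98.7366
  k=3: S(3,-3) = 21.5888; S(3,-2) = 29.2603; S(3,-1) = 39.6578; S(3,+0) = 53.7500; S(3,+1) = 72.8498; S(3,+2) = 98.7366; S(3,+3) = 133.8221
Terminal payoffs V(N, j) = max(K - S_T, 0):
  V(3,-3) = 27.691173; V(3,-2) = 20.019695; V(3,-1) = 9.622196; V(3,+0) = 0.000000; V(3,+1) = 0.000000; V(3,+2) = 0.000000; V(3,+3) = 0.000000
Backward induction: V(k, j) = exp(-r*dt) * [p_u * V(k+1, j+1) + p_m * V(k+1, j) + p_d * V(k+1, j-1)]
  V(2,-2) = exp(-r*dt) * [p_u*9.622196 + p_m*20.019695 + p_d*27.691173] = 19.992447
  V(2,-1) = exp(-r*dt) * [p_u*0.000000 + p_m*9.622196 + p_d*20.019695] = 10.278158
  V(2,+0) = exp(-r*dt) * [p_u*0.000000 + p_m*0.000000 + p_d*9.622196] = 1.870715
  V(2,+1) = exp(-r*dt) * [p_u*0.000000 + p_m*0.000000 + p_d*0.000000] = 0.000000
  V(2,+2) = exp(-r*dt) * [p_u*0.000000 + p_m*0.000000 + p_d*0.000000] = 0.000000
  V(1,-1) = exp(-r*dt) * [p_u*1.870715 + p_m*10.278158 + p_d*19.992447] = 10.965279
  V(1,+0) = exp(-r*dt) * [p_u*0.000000 + p_m*1.870715 + p_d*10.278158] = 3.239789
  V(1,+1) = exp(-r*dt) * [p_u*0.000000 + p_m*0.000000 + p_d*1.870715] = 0.363698
  V(0,+0) = exp(-r*dt) * [p_u*0.363698 + p_m*3.239789 + p_d*10.965279] = 4.331975

Answer: Price = V(0,0) = 4.3320


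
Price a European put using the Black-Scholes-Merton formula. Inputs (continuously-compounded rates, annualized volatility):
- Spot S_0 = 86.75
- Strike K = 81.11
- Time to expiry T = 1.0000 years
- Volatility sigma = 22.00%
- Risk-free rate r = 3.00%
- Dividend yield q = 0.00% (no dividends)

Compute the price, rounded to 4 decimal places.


d1 = (ln(S/K) + (r - q + 0.5*sigma^2) * T) / (sigma * sqrt(T)) = 0.55192800
d2 = d1 - sigma * sqrt(T) = 0.33192800
exp(-rT) = 0.97044553; exp(-qT) = 1.00000000
P = K * exp(-rT) * N(-d2) - S_0 * exp(-qT) * N(-d1)
N(-d1) = 0.29049884; N(-d2) = 0.36997181
P = 81.1100 * 0.97044553 * 0.36997181 - 86.7500 * 1.00000000 * 0.29049884 = 3.9208

Answer: Price = 3.9208


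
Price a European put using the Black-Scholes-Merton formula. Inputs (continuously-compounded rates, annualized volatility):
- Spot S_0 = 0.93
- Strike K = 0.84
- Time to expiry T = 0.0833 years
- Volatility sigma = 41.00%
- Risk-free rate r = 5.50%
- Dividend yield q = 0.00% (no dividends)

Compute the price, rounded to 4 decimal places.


Answer: Price = 0.0105

Derivation:
d1 = (ln(S/K) + (r - q + 0.5*sigma^2) * T) / (sigma * sqrt(T)) = 0.95802045
d2 = d1 - sigma * sqrt(T) = 0.83968731
exp(-rT) = 0.99542898; exp(-qT) = 1.00000000
P = K * exp(-rT) * N(-d2) - S_0 * exp(-qT) * N(-d1)
N(-d1) = 0.16902622; N(-d2) = 0.20054186
P = 0.8400 * 0.99542898 * 0.20054186 - 0.9300 * 1.00000000 * 0.16902622 = 0.0105


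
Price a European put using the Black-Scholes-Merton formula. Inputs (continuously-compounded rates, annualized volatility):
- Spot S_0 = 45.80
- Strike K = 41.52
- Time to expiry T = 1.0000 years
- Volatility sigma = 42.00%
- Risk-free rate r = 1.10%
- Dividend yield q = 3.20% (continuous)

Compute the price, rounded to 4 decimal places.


d1 = (ln(S/K) + (r - q + 0.5*sigma^2) * T) / (sigma * sqrt(T)) = 0.39359251
d2 = d1 - sigma * sqrt(T) = -0.02640749
exp(-rT) = 0.98906028; exp(-qT) = 0.96850658
P = K * exp(-rT) * N(-d2) - S_0 * exp(-qT) * N(-d1)
N(-d1) = 0.34694096; N(-d2) = 0.51053384
P = 41.5200 * 0.98906028 * 0.51053384 - 45.8000 * 0.96850658 * 0.34694096 = 5.5760

Answer: Price = 5.5760
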